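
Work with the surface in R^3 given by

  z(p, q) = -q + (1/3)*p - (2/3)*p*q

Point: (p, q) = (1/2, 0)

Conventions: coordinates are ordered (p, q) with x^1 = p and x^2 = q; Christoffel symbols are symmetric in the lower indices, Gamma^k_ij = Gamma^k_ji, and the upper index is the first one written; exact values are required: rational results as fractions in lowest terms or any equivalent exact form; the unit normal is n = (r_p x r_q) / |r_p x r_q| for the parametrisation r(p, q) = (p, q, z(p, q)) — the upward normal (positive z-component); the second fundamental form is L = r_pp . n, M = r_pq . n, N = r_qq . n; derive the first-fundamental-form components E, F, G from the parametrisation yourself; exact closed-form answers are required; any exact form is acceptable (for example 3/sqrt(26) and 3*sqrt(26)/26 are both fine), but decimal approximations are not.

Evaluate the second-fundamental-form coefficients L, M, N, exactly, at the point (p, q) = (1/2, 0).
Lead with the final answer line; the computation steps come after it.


Answer: L = 0, M = -sqrt(26)/13, N = 0

z_p = 1/3, z_q = -4/3, z_pp = 0, z_pq = -2/3, z_qq = 0
E = 10/9, F = -4/9, G = 25/9; answer radicand W^2 = 26/9
unnormalised second-form numerators: l = 0, m = -2/3, n = 0; L = l/sqrt(26/9), and similarly M = m/sqrt(W^2), N = n/sqrt(W^2)


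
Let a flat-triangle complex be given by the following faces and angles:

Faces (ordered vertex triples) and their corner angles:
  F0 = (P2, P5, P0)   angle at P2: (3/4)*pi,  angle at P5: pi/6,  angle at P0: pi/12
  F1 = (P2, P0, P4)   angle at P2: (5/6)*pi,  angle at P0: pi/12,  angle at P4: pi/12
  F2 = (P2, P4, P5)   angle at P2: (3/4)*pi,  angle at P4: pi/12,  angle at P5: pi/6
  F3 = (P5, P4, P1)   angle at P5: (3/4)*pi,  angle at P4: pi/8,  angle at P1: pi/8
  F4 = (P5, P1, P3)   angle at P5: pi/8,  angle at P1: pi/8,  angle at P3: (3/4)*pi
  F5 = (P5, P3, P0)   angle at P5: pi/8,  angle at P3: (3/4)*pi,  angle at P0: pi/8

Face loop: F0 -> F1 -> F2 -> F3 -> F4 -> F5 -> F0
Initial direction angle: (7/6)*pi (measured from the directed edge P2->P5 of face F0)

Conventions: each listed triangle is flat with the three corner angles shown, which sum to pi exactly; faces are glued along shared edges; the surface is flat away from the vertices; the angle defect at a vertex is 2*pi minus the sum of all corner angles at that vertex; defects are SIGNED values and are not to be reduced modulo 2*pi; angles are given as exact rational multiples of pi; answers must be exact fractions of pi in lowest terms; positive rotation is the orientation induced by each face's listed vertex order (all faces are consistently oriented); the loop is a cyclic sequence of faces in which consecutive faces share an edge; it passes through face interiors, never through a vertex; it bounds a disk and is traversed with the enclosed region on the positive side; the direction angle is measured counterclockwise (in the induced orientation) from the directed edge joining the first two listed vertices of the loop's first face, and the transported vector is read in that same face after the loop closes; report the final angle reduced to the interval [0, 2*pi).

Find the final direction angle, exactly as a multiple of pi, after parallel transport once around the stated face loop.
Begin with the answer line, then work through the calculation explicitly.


Answer: final direction angle = (3/2)*pi

enclosed vertex P2: corner angles sum to (7/3)*pi, defect = 2*pi - (7/3)*pi = -pi/3
enclosed vertex P5: corner angles sum to (4/3)*pi, defect = 2*pi - (4/3)*pi = (2/3)*pi
transport around the loop rotates by the sum of enclosed defects; add to the initial angle mod 2*pi
final angle = (7/6)*pi + pi/3 = (3/2)*pi (mod 2*pi)


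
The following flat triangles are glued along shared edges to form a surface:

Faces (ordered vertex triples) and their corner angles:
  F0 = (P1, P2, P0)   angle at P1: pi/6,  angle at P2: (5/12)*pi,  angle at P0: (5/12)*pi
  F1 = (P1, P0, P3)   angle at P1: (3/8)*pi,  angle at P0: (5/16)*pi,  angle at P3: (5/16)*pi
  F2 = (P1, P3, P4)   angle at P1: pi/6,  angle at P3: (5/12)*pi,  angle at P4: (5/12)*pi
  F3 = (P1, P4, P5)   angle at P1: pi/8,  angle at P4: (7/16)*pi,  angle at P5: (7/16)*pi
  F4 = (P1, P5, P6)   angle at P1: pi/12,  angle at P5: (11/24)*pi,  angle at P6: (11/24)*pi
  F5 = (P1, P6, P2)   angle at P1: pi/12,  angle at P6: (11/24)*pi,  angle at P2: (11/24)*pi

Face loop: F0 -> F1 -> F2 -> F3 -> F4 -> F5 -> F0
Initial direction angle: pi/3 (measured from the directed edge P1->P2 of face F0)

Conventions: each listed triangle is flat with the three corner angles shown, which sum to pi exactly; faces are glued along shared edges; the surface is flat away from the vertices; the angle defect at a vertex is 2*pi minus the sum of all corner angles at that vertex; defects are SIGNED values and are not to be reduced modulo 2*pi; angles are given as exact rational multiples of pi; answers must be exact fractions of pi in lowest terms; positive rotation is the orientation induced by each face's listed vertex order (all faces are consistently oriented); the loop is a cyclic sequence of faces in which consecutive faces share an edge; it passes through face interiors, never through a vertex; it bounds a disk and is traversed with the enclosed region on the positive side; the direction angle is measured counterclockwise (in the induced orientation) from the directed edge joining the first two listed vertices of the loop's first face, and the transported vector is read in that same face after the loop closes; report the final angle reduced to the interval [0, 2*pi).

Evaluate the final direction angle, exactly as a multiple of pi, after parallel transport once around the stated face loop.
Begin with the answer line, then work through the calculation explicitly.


Answer: final direction angle = (4/3)*pi

enclosed vertex P1: corner angles sum to pi, defect = 2*pi - pi = pi
the final direction is the initial angle plus the enclosed defects, taken mod 2*pi in the induced orientation
final angle = pi/3 + pi = (4/3)*pi (mod 2*pi)


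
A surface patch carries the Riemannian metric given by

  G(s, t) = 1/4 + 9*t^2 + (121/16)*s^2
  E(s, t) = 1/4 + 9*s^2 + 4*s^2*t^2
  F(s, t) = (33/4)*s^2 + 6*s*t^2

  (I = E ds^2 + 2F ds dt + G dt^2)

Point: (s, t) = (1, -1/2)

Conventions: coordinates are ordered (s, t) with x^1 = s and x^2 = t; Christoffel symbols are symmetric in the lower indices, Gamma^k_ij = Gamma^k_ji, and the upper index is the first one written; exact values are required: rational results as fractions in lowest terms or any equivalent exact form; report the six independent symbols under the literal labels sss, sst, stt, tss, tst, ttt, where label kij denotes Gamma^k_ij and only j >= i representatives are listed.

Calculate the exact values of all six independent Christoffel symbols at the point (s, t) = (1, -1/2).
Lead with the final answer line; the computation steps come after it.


Answer: Gamma_sss = -6040/517, Gamma_sst = -6007/517, Gamma_stt = -2155/188, Gamma_tss = 6880/517, Gamma_tst = 6209/517, Gamma_ttt = 501/47

E = 41/4, F = 39/4, G = 161/16 at the point
E_s = 20, E_t = -4, F_s = 18, F_t = -6, G_s = 121/8, G_t = -9
EG - F^2 = 517/64;  g^inv = (64/517) * [[161/16, -39/4], [-39/4, 41/4]]
first-kind symbols [ij,l] = (1/2)(d_i g_jl + d_j g_il - d_l g_ij): [ss,s] = E_s/2 = 10, [ss,t] = F_s - E_t/2 = 20, [st,s] = E_t/2 = -2, [st,t] = G_s/2 = 121/16, [tt,s] = F_t - G_s/2 = -217/16, [tt,t] = G_t/2 = -9/2
Gamma^s_ij = (G*[ij,s] - F*[ij,t])/(EG - F^2), Gamma^t_ij = (E*[ij,t] - F*[ij,s])/(EG - F^2)


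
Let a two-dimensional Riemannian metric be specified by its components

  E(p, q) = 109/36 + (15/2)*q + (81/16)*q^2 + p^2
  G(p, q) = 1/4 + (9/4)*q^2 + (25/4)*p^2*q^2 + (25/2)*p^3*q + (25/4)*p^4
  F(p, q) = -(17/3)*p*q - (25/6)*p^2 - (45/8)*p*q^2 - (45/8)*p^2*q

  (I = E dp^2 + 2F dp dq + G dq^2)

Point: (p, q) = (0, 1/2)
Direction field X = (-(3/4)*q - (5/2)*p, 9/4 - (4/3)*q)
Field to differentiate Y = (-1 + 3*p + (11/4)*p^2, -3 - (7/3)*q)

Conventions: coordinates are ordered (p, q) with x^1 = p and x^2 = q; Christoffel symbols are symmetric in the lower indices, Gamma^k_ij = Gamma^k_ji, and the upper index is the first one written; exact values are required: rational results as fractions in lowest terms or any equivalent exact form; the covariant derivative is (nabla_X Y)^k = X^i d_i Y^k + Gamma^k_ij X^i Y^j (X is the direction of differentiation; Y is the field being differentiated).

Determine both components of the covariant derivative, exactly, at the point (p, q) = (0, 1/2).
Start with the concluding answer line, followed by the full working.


Answer: (nabla_X Y)^p = -10575/9266, (nabla_X Y)^q = -16553/936

E = 4633/576, F = 0, G = 13/16 at the point
E_p = 0, E_q = 201/16, F_p = -407/96, F_q = 0, G_p = 0, G_q = 9/4
EG - F^2 = 60229/9216;  g^inv = (9216/60229) * [[13/16, 0], [0, 4633/576]]
first-kind symbols [ij,l] = (1/2)(d_i g_jl + d_j g_il - d_l g_ij): [pp,p] = E_p/2 = 0, [pp,q] = F_p - E_q/2 = -505/48, [pq,p] = E_q/2 = 201/32, [pq,q] = G_p/2 = 0, [qq,p] = F_q - G_p/2 = 0, [qq,q] = G_q/2 = 9/8
Gamma^p_ij = (G*[ij,p] - F*[ij,q])/(EG - F^2), Gamma^q_ij = (E*[ij,q] - F*[ij,p])/(EG - F^2)
Gamma_ppp = 0, Gamma_ppq = 3618/4633, Gamma_pqq = 0, Gamma_qpp = -505/39, Gamma_qpq = 0, Gamma_qqq = 18/13
X = (-3/8, 19/12), Y = (-1, -25/6) at the point


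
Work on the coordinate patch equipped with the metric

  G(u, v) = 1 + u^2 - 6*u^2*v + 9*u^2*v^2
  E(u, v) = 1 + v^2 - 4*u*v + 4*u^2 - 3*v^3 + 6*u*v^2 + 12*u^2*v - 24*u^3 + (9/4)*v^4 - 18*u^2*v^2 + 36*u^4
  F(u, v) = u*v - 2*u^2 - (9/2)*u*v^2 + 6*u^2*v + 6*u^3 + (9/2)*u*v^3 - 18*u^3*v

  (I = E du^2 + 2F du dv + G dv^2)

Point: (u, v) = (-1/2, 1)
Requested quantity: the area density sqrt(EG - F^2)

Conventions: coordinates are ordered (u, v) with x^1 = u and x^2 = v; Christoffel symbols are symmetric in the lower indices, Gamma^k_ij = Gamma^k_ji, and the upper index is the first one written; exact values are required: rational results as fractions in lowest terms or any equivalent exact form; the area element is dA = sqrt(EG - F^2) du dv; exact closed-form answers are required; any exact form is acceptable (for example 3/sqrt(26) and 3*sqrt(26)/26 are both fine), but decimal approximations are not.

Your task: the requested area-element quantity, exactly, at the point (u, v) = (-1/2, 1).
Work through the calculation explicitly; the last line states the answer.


E = 5, F = 2, G = 2; EG - F^2 = 6

Answer: sqrt(EG - F^2) = sqrt(6)


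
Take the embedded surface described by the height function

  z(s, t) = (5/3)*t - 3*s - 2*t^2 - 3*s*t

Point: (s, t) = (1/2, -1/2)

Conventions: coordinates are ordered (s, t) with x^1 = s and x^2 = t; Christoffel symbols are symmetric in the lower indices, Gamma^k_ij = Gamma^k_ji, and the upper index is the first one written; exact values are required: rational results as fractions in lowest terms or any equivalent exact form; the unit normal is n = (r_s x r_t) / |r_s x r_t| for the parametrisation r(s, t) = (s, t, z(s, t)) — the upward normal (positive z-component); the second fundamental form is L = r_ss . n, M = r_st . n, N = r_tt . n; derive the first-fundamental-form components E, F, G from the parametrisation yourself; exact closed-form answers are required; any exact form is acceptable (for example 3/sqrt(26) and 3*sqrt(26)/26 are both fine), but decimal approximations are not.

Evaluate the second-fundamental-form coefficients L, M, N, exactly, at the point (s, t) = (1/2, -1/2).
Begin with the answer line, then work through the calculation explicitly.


Answer: L = 0, M = -9*sqrt(286)/143, N = -12*sqrt(286)/143

z_s = -3/2, z_t = 13/6, z_ss = 0, z_st = -3, z_tt = -4
E = 13/4, F = -13/4, G = 205/36; answer radicand W^2 = 143/18
unnormalised second-form numerators: l = 0, m = -3, n = -4; L = l/sqrt(143/18), and similarly M = m/sqrt(W^2), N = n/sqrt(W^2)


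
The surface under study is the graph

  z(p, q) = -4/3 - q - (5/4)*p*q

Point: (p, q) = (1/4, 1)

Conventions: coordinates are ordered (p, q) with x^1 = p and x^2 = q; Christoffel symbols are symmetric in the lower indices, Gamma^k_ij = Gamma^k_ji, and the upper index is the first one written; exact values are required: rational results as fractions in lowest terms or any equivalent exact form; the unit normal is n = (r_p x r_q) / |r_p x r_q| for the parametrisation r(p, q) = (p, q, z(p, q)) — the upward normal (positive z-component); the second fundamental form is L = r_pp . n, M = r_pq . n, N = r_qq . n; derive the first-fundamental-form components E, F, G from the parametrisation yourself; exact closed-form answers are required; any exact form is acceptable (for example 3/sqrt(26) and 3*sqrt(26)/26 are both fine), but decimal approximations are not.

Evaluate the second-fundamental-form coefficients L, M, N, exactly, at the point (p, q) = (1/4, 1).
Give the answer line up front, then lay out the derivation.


Answer: L = 0, M = -20*sqrt(1097)/1097, N = 0

z_p = -5/4, z_q = -21/16, z_pp = 0, z_pq = -5/4, z_qq = 0
E = 41/16, F = 105/64, G = 697/256; answer radicand W^2 = 1097/256
unnormalised second-form numerators: l = 0, m = -5/4, n = 0; L = l/sqrt(1097/256), and similarly M = m/sqrt(W^2), N = n/sqrt(W^2)


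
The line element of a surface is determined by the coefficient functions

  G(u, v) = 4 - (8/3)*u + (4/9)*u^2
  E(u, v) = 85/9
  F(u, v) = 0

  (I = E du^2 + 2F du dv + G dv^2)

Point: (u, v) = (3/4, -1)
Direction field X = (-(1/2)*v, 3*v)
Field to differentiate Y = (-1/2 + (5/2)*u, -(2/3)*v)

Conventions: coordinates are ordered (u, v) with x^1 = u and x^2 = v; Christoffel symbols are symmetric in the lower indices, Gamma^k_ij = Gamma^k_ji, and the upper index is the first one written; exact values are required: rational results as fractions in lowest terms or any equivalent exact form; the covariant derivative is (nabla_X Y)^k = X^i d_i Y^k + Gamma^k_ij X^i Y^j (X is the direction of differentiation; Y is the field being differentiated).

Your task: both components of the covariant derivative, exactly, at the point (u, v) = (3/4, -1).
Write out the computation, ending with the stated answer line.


E = 85/9, F = 0, G = 9/4 at the point
E_u = 0, E_v = 0, F_u = 0, F_v = 0, G_u = -2, G_v = 0
EG - F^2 = 85/4;  g^inv = (4/85) * [[9/4, 0], [0, 85/9]]
first-kind symbols [ij,l] = (1/2)(d_i g_jl + d_j g_il - d_l g_ij): [uu,u] = E_u/2 = 0, [uu,v] = F_u - E_v/2 = 0, [uv,u] = E_v/2 = 0, [uv,v] = G_u/2 = -1, [vv,u] = F_v - G_u/2 = 1, [vv,v] = G_v/2 = 0
Gamma^u_ij = (G*[ij,u] - F*[ij,v])/(EG - F^2), Gamma^v_ij = (E*[ij,v] - F*[ij,u])/(EG - F^2)
Gamma_uuu = 0, Gamma_uuv = 0, Gamma_uvv = 9/85, Gamma_vuu = 0, Gamma_vuv = -4/9, Gamma_vvv = 0
X = (1/2, -3), Y = (11/8, 2/3) at the point

Answer: (nabla_X Y)^u = 353/340, (nabla_X Y)^v = 199/54


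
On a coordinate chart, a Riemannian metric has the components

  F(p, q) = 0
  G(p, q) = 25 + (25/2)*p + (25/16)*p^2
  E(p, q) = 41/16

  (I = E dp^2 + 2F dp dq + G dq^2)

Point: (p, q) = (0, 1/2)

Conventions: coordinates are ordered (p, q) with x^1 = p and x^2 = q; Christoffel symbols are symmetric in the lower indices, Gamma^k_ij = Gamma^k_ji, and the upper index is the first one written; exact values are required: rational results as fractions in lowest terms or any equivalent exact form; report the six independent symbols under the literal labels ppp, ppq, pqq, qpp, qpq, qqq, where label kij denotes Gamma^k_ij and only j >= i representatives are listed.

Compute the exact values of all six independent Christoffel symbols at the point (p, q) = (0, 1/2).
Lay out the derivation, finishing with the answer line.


E = 41/16, F = 0, G = 25 at the point
E_p = 0, E_q = 0, F_p = 0, F_q = 0, G_p = 25/2, G_q = 0
EG - F^2 = 1025/16;  g^inv = (16/1025) * [[25, 0], [0, 41/16]]
first-kind symbols [ij,l] = (1/2)(d_i g_jl + d_j g_il - d_l g_ij): [pp,p] = E_p/2 = 0, [pp,q] = F_p - E_q/2 = 0, [pq,p] = E_q/2 = 0, [pq,q] = G_p/2 = 25/4, [qq,p] = F_q - G_p/2 = -25/4, [qq,q] = G_q/2 = 0
Gamma^p_ij = (G*[ij,p] - F*[ij,q])/(EG - F^2), Gamma^q_ij = (E*[ij,q] - F*[ij,p])/(EG - F^2)

Answer: Gamma_ppp = 0, Gamma_ppq = 0, Gamma_pqq = -100/41, Gamma_qpp = 0, Gamma_qpq = 1/4, Gamma_qqq = 0


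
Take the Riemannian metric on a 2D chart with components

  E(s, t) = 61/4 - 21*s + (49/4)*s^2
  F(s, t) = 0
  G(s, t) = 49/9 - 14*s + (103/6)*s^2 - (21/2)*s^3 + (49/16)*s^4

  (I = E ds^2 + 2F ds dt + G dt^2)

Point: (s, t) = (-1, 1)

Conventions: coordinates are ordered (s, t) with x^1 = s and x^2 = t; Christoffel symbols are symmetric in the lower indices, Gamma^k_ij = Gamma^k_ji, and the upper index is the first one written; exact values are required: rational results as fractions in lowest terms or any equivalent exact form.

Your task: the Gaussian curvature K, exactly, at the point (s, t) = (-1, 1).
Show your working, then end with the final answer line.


E = 97/2, F = 0, G = 7225/144, EG - F^2 = 700825/288 at the point
E_s = -91/2, E_t = 0, F_s = 0, F_t = 0, G_s = -1105/12, G_t = 0
E_tt = 0, F_st = 0, G_ss = 1609/12
K follows from Brioschi's formula, (det M1 - det M2)/(EG - F^2)^2.
M1 = [[-E_tt/2 + F_st - G_ss/2, E_s/2, F_s - E_t/2], [F_t - G_s/2, E, F], [G_t/2, F, G]] = [[-1609/24, -91/4, 0], [1105/24, 97/2, 0], [0, 0, 7225/144]]; det M1 = -1528744975/13824
M2 = [[0, E_t/2, G_s/2], [E_t/2, E, F], [G_s/2, F, G]] = [[0, 0, -1105/24], [0, 97/2, 0], [-1105/24, 0, 7225/144]]; det M2 = -118439425/1152
det M1 - det M2 = -107471875/13824; K = -107471875/13824 / (700825/288)^2 = -210/159953

Answer: K = -210/159953


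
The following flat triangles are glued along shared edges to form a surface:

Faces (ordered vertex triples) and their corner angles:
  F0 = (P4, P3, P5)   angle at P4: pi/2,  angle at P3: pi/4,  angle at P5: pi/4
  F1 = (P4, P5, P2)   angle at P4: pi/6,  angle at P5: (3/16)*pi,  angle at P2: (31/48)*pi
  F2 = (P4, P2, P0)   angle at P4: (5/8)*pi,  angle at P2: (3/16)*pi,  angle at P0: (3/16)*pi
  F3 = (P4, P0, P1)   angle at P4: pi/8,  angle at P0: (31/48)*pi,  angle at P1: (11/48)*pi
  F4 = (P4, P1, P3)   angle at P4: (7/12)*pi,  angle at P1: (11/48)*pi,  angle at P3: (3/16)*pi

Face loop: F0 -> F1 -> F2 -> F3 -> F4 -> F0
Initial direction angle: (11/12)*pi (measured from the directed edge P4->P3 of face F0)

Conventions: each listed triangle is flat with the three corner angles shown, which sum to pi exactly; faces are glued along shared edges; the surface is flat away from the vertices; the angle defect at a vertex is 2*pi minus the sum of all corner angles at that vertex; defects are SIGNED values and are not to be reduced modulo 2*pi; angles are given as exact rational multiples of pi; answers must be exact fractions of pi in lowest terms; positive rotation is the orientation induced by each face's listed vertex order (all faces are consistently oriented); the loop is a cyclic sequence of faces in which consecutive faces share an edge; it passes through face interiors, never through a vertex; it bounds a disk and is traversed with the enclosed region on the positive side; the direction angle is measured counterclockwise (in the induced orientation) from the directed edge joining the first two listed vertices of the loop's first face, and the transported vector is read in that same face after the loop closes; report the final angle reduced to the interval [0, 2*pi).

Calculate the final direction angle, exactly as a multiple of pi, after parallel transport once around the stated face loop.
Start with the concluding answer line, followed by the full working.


Answer: final direction angle = (11/12)*pi

enclosed vertex P4: corner angles sum to 2*pi, defect = 2*pi - 2*pi = 0
the final direction is the initial angle plus the enclosed defects, taken mod 2*pi in the induced orientation
final angle = (11/12)*pi + 0 = (11/12)*pi (mod 2*pi)


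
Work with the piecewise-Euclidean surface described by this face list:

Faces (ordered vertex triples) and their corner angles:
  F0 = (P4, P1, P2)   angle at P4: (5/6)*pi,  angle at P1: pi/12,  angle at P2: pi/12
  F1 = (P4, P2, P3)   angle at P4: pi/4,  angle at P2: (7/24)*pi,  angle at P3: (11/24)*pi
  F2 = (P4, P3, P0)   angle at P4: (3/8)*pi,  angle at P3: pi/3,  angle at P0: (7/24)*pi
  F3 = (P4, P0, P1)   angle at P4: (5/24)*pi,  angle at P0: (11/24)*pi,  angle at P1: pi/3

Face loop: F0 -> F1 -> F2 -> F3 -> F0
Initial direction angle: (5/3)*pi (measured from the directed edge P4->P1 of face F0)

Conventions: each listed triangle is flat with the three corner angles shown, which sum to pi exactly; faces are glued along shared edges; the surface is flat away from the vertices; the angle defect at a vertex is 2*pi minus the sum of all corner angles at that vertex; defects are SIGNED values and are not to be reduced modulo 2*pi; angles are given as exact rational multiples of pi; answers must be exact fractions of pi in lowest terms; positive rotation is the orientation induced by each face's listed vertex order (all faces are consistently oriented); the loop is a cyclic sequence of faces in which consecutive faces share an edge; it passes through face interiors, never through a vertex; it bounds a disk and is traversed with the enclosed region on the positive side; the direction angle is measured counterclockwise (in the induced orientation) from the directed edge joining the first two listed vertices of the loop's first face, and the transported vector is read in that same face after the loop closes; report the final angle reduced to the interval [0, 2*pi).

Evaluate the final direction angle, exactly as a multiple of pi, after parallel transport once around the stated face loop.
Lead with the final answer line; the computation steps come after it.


Answer: final direction angle = 0

enclosed vertex P4: corner angles sum to (5/3)*pi, defect = 2*pi - (5/3)*pi = pi/3
by Gauss-Bonnet the loop rotates the vector by the enclosed defect sum (positive orientation, mod 2*pi)
final angle = (5/3)*pi + pi/3 = 0 (mod 2*pi)


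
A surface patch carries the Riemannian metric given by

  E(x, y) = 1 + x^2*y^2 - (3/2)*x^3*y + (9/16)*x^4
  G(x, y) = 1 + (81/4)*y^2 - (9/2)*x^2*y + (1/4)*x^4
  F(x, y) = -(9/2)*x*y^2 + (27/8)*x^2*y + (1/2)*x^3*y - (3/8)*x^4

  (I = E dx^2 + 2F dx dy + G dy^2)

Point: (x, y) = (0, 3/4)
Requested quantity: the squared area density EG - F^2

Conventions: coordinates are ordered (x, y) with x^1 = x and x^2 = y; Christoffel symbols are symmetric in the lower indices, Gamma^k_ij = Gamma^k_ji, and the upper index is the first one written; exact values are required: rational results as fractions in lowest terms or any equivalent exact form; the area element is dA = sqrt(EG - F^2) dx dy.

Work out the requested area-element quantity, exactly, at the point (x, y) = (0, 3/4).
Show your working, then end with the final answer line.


E = 1, F = 0, G = 793/64; EG - F^2 = 793/64

Answer: EG - F^2 = 793/64


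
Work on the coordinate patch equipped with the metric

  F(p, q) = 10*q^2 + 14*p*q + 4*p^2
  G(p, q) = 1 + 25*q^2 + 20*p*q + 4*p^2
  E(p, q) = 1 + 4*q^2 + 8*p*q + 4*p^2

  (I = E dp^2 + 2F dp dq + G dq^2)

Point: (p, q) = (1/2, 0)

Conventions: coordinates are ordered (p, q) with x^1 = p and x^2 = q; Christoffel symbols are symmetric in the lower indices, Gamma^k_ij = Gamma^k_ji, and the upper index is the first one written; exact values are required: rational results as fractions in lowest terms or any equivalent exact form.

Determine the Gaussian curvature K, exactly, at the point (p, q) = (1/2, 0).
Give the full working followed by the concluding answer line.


E = 2, F = 1, G = 2, EG - F^2 = 3 at the point
E_p = 4, E_q = 4, F_p = 4, F_q = 7, G_p = 4, G_q = 10
E_qq = 8, F_pq = 14, G_pp = 8
The intrinsic route: Brioschi's K = (det M1 - det M2)/(EG - F^2)^2.
M1 = [[-E_qq/2 + F_pq - G_pp/2, E_p/2, F_p - E_q/2], [F_q - G_p/2, E, F], [G_q/2, F, G]] = [[6, 2, 2], [5, 2, 1], [5, 1, 2]]; det M1 = -2
M2 = [[0, E_q/2, G_p/2], [E_q/2, E, F], [G_p/2, F, G]] = [[0, 2, 2], [2, 2, 1], [2, 1, 2]]; det M2 = -8
det M1 - det M2 = 6; K = 6 / (3)^2 = 2/3

Answer: K = 2/3


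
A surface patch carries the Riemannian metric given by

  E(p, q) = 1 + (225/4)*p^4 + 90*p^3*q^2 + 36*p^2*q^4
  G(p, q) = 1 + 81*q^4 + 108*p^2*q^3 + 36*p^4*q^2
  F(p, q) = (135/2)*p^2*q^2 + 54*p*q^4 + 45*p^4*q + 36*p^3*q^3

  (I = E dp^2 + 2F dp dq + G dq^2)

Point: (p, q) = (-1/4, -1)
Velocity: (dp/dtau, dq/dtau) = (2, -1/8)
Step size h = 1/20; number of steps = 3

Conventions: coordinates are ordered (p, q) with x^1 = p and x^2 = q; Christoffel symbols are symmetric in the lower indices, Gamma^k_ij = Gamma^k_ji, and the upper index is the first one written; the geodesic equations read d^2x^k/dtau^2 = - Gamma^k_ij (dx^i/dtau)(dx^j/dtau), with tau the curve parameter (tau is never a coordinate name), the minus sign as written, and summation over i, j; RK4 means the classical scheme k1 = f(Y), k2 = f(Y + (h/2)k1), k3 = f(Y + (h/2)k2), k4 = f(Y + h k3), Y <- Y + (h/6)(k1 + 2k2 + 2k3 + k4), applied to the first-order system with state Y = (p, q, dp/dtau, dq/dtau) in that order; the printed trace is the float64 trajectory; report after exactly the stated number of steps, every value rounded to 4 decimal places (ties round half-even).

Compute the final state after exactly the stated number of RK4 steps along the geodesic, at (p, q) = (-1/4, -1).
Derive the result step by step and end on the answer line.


f(Y) = (dp/dtau, dq/dtau, -Gamma^p_ij Y'^i Y'^j, -Gamma^q_ij Y'^i Y'^j) with the Gammas evaluated at the stage position; h = 0.050000; intermediate values shown to 6 dp
step 0: p = -0.2500, q = -1.0000, dp/dtau = 2.0000, dq/dtau = -0.1250
step 1:
  k1: at (p, q) = (-0.250000, -1.000000), (dp/dtau, dq/dtau) = (2.000000, -0.125000); Gamma_ppp = -0.030349, Gamma_ppq = -0.040465, Gamma_pqq = 0.237735, Gamma_qpp = 0.253829, Gamma_qpq = 0.338438, Gamma_qqq = -1.988325; k1 = (2.000000, -0.125000, 0.097449, -0.815028)
  k2: at (p, q) = (-0.200000, -1.003125), (dp/dtau, dq/dtau) = (2.002436, -0.145376); Gamma_ppp = -0.034658, Gamma_ppq = -0.027469, Gamma_pqq = 0.203279, Gamma_qpp = 0.336667, Gamma_qpq = 0.266835, Gamma_qqq = -1.974658; k2 = (2.002436, -0.145376, 0.118680, -1.152864)
  k3: at (p, q) = (-0.199939, -1.003634), (dp/dtau, dq/dtau) = (2.002967, -0.153822); Gamma_ppp = -0.034706, Gamma_ppq = -0.027449, Gamma_pqq = 0.203198, Gamma_qpp = 0.337103, Gamma_qpq = 0.266616, Gamma_qqq = -1.973673; k3 = (2.002967, -0.153822, 0.117515, -1.141429)
  k4: at (p, q) = (-0.149852, -1.007691), (dp/dtau, dq/dtau) = (2.005876, -0.182071); Gamma_ppp = -0.034654, Gamma_ppq = -0.016332, Gamma_pqq = 0.162266, Gamma_qpp = 0.419021, Gamma_qpq = 0.197480, Gamma_qqq = -1.962075; k4 = (2.005876, -0.182071, 0.122122, -1.476659)
  Y <- Y + (h/6)(k1 + 2k2 + 2k3 + k4): p = -0.1499, q = -1.0075, dp/dtau = 2.0058, dq/dtau = -0.1823
step 2:
  k1: at (p, q) = (-0.149861, -1.007546), (dp/dtau, dq/dtau) = (2.005766, -0.182336); Gamma_ppp = -0.034646, Gamma_ppq = -0.016335, Gamma_pqq = 0.162287, Gamma_qpp = 0.418934, Gamma_qpq = 0.197521, Gamma_qqq = -1.962349; k1 = (2.005766, -0.182336, 0.122040, -1.475695)
  k2: at (p, q) = (-0.099717, -1.012104), (dp/dtau, dq/dtau) = (2.008817, -0.219228); Gamma_ppp = -0.029390, Gamma_ppq = -0.007654, Gamma_pqq = 0.114760, Gamma_qpp = 0.500060, Gamma_qpq = 0.130229, Gamma_qqq = -1.952574; k2 = (2.008817, -0.219228, 0.106343, -1.809371)
  k3: at (p, q) = (-0.099641, -1.013026), (dp/dtau, dq/dtau) = (2.008425, -0.227570); Gamma_ppp = -0.029403, Gamma_ppq = -0.007638, Gamma_pqq = 0.114611, Gamma_qpp = 0.500491, Gamma_qpq = 0.130015, Gamma_qqq = -1.950870; k3 = (2.008425, -0.227570, 0.105688, -1.798984)
  k4: at (p, q) = (-0.049440, -1.018924), (dp/dtau, dq/dtau) = (2.011051, -0.272285); Gamma_ppp = -0.018039, Gamma_ppq = -0.001987, Gamma_pqq = 0.060240, Gamma_qpp = 0.581004, Gamma_qpq = 0.064002, Gamma_qqq = -1.940262; k4 = (2.011051, -0.272285, 0.066312, -2.135828)
  Y <- Y + (h/6)(k1 + 2k2 + 2k3 + k4): p = -0.0494, q = -1.0188, dp/dtau = 2.0109, dq/dtau = -0.2726
step 3:
  k1: at (p, q) = (-0.049433, -1.018781), (dp/dtau, dq/dtau) = (2.010870, -0.272571); Gamma_ppp = -0.018036, Gamma_ppq = -0.001987, Gamma_pqq = 0.060240, Gamma_qpp = 0.580988, Gamma_qpq = 0.064002, Gamma_qqq = -1.940523; k1 = (2.010870, -0.272571, 0.066276, -2.134952)
  k2: at (p, q) = (0.000838, -1.025595), (dp/dtau, dq/dtau) = (2.012527, -0.325945); Gamma_ppp = 0.000370, Gamma_ppq = -0.000001, Gamma_pqq = -0.001079, Gamma_qpp = 0.660623, Gamma_qpq = -0.001078, Gamma_qqq = -1.928567; k2 = (2.012527, -0.325945, -0.001383, -2.472222)
  k3: at (p, q) = (0.000880, -1.026929), (dp/dtau, dq/dtau) = (2.010835, -0.334376); Gamma_ppp = 0.000388, Gamma_ppq = -0.000001, Gamma_pqq = -0.001131, Gamma_qpp = 0.660723, Gamma_qpq = -0.001130, Gamma_qqq = -1.926172; k3 = (2.010835, -0.334376, -0.001443, -2.457762)
  k4: at (p, q) = (0.051108, -1.035500), (dp/dtau, dq/dtau) = (2.010798, -0.395459); Gamma_ppp = 0.026704, Gamma_ppq = -0.002355, Gamma_pqq = -0.069071, Gamma_qpp = 0.738442, Gamma_qpq = -0.065132, Gamma_qqq = -1.909986; k4 = (2.010798, -0.395459, -0.100918, -2.790634)
  Y <- Y + (h/6)(k1 + 2k2 + 2k3 + k4): p = 0.0511, q = -1.0354, dp/dtau = 2.0105, dq/dtau = -0.3958

Answer: p = 0.0511, q = -1.0354, dp/dtau = 2.0105, dq/dtau = -0.3958


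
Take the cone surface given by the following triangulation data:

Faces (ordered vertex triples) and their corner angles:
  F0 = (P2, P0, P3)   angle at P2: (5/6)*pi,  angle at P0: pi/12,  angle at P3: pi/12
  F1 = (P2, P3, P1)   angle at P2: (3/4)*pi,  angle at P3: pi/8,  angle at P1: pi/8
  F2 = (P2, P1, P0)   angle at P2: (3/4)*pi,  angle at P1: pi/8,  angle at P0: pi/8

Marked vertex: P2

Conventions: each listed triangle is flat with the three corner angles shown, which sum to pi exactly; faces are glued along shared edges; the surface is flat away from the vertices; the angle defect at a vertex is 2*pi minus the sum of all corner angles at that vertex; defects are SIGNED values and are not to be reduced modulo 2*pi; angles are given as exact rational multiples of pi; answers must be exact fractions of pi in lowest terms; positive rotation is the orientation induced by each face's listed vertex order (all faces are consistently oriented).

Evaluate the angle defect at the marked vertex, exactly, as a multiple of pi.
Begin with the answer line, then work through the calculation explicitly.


Answer: defect(P2) = -pi/3

Sum of corner angles at P2: (7/3)*pi
defect = 2*pi - (7/3)*pi


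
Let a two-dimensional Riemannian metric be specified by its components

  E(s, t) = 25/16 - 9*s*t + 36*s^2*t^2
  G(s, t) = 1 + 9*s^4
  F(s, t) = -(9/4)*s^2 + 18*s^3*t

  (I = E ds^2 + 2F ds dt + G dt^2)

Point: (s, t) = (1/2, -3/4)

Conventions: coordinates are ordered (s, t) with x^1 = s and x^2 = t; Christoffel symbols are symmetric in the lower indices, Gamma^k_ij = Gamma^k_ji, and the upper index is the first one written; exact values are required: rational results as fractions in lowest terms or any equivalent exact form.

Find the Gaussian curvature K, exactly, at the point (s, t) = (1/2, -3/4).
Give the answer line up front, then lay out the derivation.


Answer: K = -2304/28561

E = 10, F = -9/4, G = 25/16, EG - F^2 = 169/16 at the point
E_s = 27, E_t = -18, F_s = -99/8, F_t = 9/4, G_s = 9/2, G_t = 0
E_tt = 18, F_st = 27/2, G_ss = 27
Compute both Brioschi determinants and normalise by (EG - F^2)^2.
M1 = [[-E_tt/2 + F_st - G_ss/2, E_s/2, F_s - E_t/2], [F_t - G_s/2, E, F], [G_t/2, F, G]] = [[-9, 27/2, -27/8], [0, 10, -9/4], [0, -9/4, 25/16]]; det M1 = -1521/16
M2 = [[0, E_t/2, G_s/2], [E_t/2, E, F], [G_s/2, F, G]] = [[0, -9, 9/4], [-9, 10, -9/4], [9/4, -9/4, 25/16]]; det M2 = -1377/16
det M1 - det M2 = -9; K = -9 / (169/16)^2 = -2304/28561


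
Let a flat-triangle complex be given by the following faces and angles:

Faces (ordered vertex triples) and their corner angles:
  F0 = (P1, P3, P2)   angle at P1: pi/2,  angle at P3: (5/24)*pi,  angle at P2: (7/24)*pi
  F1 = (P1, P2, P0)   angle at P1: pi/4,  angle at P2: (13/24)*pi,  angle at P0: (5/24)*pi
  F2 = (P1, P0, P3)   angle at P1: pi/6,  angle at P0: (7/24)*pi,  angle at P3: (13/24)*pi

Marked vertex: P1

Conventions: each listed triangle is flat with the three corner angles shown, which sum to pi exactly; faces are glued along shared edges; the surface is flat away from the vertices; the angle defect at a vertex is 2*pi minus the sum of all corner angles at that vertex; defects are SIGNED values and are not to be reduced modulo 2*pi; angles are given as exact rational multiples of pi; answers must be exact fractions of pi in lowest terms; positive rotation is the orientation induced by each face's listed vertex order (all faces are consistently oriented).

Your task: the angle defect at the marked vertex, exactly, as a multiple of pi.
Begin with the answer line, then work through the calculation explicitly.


Answer: defect(P1) = (13/12)*pi

Sum of corner angles at P1: (11/12)*pi
defect = 2*pi - (11/12)*pi


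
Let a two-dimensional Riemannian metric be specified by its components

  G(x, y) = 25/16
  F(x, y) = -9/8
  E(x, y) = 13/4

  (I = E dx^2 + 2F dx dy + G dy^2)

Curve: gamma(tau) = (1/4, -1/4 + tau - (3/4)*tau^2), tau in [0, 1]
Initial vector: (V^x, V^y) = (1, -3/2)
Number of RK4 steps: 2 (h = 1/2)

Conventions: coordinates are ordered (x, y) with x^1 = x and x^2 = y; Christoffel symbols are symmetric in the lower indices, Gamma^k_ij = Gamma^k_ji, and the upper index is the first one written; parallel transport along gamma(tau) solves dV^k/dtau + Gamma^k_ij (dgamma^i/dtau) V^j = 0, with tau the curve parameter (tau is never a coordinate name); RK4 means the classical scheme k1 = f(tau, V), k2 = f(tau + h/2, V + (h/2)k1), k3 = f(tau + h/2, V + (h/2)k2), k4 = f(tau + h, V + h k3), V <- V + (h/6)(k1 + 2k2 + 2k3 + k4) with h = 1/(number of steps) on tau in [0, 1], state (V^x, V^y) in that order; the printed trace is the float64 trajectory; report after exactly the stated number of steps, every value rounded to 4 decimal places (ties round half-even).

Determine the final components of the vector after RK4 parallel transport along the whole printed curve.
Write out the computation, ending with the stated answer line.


gamma'(tau) = (0, 1 - (3/2)*tau); f(tau, V)^k = -Gamma^k_ij(gamma(tau)) gamma'^i(tau) V^j; h = 1/2; intermediate values shown to 6 dp
curve data and Christoffel symbols at the stage parameters:
  tau = 0.000000: gamma = (0.250000, -0.250000), gamma' = (0.000000, 1.000000); Gamma_xxx = 0.000000, Gamma_xxy = 0.000000, Gamma_xyy = 0.000000, Gamma_yxx = 0.000000, Gamma_yxy = 0.000000, Gamma_yyy = 0.000000
  tau = 0.250000: gamma = (0.250000, -0.046875), gamma' = (0.000000, 0.625000); Gamma_xxx = 0.000000, Gamma_xxy = 0.000000, Gamma_xyy = 0.000000, Gamma_yxx = 0.000000, Gamma_yxy = 0.000000, Gamma_yyy = 0.000000
  tau = 0.500000: gamma = (0.250000, 0.062500), gamma' = (0.000000, 0.250000); Gamma_xxx = 0.000000, Gamma_xxy = 0.000000, Gamma_xyy = 0.000000, Gamma_yxx = 0.000000, Gamma_yxy = 0.000000, Gamma_yyy = 0.000000
  tau = 0.750000: gamma = (0.250000, 0.078125), gamma' = (0.000000, -0.125000); Gamma_xxx = 0.000000, Gamma_xxy = 0.000000, Gamma_xyy = 0.000000, Gamma_yxx = 0.000000, Gamma_yxy = 0.000000, Gamma_yyy = 0.000000
  tau = 1.000000: gamma = (0.250000, 0.000000), gamma' = (0.000000, -0.500000); Gamma_xxx = 0.000000, Gamma_xxy = 0.000000, Gamma_xyy = 0.000000, Gamma_yxx = 0.000000, Gamma_yxy = 0.000000, Gamma_yyy = 0.000000
step 0: V^x = 1.0000, V^y = -1.5000
step 1: k1 = (0.000000, 0.000000), k2 = (0.000000, 0.000000), k3 = (0.000000, 0.000000), k4 = (0.000000, 0.000000); V <- V + (h/6)(k1 + 2k2 + 2k3 + k4): V^x = 1.0000, V^y = -1.5000
step 2: k1 = (0.000000, 0.000000), k2 = (0.000000, 0.000000), k3 = (0.000000, 0.000000), k4 = (0.000000, 0.000000); V <- V + (h/6)(k1 + 2k2 + 2k3 + k4): V^x = 1.0000, V^y = -1.5000

Answer: V^x = 1.0000, V^y = -1.5000


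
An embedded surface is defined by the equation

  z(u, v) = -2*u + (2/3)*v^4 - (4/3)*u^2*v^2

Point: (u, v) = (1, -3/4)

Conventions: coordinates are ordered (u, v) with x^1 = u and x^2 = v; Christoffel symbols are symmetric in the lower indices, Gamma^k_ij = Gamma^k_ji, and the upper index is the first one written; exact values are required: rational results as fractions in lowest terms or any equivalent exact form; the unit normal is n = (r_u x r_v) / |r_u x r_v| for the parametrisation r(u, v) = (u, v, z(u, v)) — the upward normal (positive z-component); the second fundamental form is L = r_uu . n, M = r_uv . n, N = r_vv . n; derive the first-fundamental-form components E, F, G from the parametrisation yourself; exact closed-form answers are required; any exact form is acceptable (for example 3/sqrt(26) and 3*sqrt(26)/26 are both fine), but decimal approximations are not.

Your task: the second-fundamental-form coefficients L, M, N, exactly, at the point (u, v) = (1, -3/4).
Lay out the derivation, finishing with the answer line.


z_u = -7/2, z_v = 7/8, z_uu = -3/2, z_uv = 4, z_vv = 11/6
E = 53/4, F = -49/16, G = 113/64; answer radicand W^2 = 897/64
unnormalised second-form numerators: l = -3/2, m = 4, n = 11/6; L = l/sqrt(897/64), and similarly M = m/sqrt(W^2), N = n/sqrt(W^2)

Answer: L = -4*sqrt(897)/299, M = 32*sqrt(897)/897, N = 44*sqrt(897)/2691


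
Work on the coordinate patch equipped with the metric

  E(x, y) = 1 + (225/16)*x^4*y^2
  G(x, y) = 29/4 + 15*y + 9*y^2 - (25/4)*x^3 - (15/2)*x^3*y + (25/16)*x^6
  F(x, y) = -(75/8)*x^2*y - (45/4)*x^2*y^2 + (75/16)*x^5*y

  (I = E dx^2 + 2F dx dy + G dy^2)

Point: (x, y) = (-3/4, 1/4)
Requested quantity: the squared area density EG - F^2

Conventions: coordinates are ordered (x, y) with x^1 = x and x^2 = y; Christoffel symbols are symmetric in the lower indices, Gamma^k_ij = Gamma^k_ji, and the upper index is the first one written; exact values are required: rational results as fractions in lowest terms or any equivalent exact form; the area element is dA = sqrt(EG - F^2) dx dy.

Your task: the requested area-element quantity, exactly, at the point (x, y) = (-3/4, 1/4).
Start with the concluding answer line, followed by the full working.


Answer: EG - F^2 = 509425/32768

E = 83761/65536, F = -130545/65536, G = 1000625/65536; EG - F^2 = 509425/32768


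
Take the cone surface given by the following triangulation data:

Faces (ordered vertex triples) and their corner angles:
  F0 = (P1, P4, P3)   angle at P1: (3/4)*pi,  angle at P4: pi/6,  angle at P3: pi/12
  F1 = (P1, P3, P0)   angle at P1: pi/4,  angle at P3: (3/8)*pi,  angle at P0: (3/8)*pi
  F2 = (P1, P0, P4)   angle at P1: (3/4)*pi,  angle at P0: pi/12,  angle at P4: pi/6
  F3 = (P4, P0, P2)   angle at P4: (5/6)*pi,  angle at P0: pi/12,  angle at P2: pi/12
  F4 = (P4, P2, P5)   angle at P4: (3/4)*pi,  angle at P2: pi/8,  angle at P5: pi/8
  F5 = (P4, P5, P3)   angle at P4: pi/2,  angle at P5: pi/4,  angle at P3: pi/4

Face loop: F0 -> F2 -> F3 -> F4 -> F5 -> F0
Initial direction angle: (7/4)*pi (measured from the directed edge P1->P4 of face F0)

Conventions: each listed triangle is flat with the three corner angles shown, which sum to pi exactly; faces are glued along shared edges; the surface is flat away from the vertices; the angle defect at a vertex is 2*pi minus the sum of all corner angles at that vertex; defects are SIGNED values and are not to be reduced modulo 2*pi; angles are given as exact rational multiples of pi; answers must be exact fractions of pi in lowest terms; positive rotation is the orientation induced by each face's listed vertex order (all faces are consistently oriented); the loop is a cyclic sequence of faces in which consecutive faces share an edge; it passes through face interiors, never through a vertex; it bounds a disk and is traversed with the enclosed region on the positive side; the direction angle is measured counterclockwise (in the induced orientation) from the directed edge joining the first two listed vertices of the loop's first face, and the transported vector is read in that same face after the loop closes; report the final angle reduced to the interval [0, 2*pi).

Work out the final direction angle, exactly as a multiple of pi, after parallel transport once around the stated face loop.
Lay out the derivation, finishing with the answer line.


enclosed vertex P4: corner angles sum to (29/12)*pi, defect = 2*pi - (29/12)*pi = (-5/12)*pi
the rotation equals the total enclosed defect, so the final angle is initial + defects (mod 2*pi)
final angle = (7/4)*pi - (5/12)*pi = (4/3)*pi (mod 2*pi)

Answer: final direction angle = (4/3)*pi


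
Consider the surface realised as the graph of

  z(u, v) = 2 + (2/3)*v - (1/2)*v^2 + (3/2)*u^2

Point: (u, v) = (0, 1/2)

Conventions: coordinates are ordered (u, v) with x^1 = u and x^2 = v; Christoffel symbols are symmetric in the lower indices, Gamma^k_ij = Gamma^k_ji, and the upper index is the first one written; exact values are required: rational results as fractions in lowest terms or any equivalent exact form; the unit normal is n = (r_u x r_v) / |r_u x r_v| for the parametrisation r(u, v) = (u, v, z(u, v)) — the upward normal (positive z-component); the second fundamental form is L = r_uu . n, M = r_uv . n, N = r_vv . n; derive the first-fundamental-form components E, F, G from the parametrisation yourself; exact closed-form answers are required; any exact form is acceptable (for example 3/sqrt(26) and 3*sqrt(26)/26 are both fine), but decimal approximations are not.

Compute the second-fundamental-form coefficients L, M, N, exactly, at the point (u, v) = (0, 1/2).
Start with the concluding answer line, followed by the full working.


Answer: L = 18*sqrt(37)/37, M = 0, N = -6*sqrt(37)/37

z_u = 0, z_v = 1/6, z_uu = 3, z_uv = 0, z_vv = -1
E = 1, F = 0, G = 37/36; answer radicand W^2 = 37/36
unnormalised second-form numerators: l = 3, m = 0, n = -1; L = l/sqrt(37/36), and similarly M = m/sqrt(W^2), N = n/sqrt(W^2)
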